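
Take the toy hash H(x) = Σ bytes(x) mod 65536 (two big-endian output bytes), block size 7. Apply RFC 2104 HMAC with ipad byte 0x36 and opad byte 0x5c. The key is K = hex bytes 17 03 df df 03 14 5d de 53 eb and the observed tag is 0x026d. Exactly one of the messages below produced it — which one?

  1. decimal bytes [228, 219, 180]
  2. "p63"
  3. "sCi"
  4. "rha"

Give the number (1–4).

Key hex bytes 17 03 df df 03 14 5d de 53 eb is 10 bytes > B = 7, so hash it first: H(key) = 04 68, then zero-pad to 7 bytes: K' = 04 68 00 00 00 00 00.
K' ⊕ ipad = 32 5e 36 36 36 36 36; K' ⊕ opad = 58 34 5c 5c 5c 5c 5c.
m1: inner = H(32 5e 36 36 36 36 36 e4 db b4) = 04 11; tag = H(58 34 5c 5c 5c 5c 5c 04 11) = 026d ← matches
m2: inner = H(32 5e 36 36 36 36 36 70 36 33) = 02 77; tag = H(58 34 5c 5c 5c 5c 5c 02 77) = 02d1
m3: inner = H(32 5e 36 36 36 36 36 73 43 69) = 02 bd; tag = H(58 34 5c 5c 5c 5c 5c 02 bd) = 0317
m4: inner = H(32 5e 36 36 36 36 36 72 68 61) = 02 d9; tag = H(58 34 5c 5c 5c 5c 5c 02 d9) = 0333

1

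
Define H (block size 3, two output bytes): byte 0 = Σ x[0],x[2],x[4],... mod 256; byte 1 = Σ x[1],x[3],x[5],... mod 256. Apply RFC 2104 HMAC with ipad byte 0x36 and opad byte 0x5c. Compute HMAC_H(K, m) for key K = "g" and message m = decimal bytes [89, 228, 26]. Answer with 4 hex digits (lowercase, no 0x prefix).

Key "g" = 67 is 1 byte ≤ B = 3; zero-pad to 3 bytes: K' = 67 00 00.
K' ⊕ ipad = 51 36 36.  K' ⊕ opad = 3b 5c 5c.
Inner input = (K'⊕ipad) ∥ m = 51 36 36 ∥ 59 e4 1a.
Inner hash: even-index sum = 363 mod 256 = 107; odd-index sum = 169 mod 256 = 169 → 6b a9.
Outer input = (K'⊕opad) ∥ inner = 3b 5c 5c ∥ 6b a9.
Outer hash (tag): even-index sum = 320 mod 256 = 64; odd-index sum = 199 mod 256 = 199 → 40 c7.

40c7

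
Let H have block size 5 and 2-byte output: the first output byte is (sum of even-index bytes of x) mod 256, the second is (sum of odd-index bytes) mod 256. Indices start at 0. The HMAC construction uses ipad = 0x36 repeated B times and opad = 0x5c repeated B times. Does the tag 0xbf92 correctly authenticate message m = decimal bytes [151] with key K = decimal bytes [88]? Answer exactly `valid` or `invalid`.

Key decimal bytes [88] = 58 is 1 byte ≤ B = 5; zero-pad to 5 bytes: K' = 58 00 00 00 00.
K' ⊕ ipad = 6e 36 36 36 36; K' ⊕ opad = 04 5c 5c 5c 5c.
Inner hash: even-index sum = 218 mod 256 = 218; odd-index sum = 259 mod 256 = 3 → da 03.
Outer hash (recomputed tag): even-index sum = 191 mod 256 = 191; odd-index sum = 402 mod 256 = 146 → bf 92.
Recomputed tag = bf92; claimed = bf92 → match.

valid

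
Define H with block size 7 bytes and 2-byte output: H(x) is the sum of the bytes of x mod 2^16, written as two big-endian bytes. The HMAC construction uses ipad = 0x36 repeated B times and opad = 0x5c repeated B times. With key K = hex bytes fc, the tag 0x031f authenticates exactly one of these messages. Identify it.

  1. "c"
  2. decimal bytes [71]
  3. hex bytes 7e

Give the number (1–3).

2

Key hex bytes fc is 1 byte ≤ B = 7; zero-pad to 7 bytes: K' = fc 00 00 00 00 00 00.
K' ⊕ ipad = ca 36 36 36 36 36 36; K' ⊕ opad = a0 5c 5c 5c 5c 5c 5c.
m1: inner = H(ca 36 36 36 36 36 36 63) = 02 71; tag = H(a0 5c 5c 5c 5c 5c 5c 02 71) = 033b
m2: inner = H(ca 36 36 36 36 36 36 47) = 02 55; tag = H(a0 5c 5c 5c 5c 5c 5c 02 55) = 031f ← matches
m3: inner = H(ca 36 36 36 36 36 36 7e) = 02 8c; tag = H(a0 5c 5c 5c 5c 5c 5c 02 8c) = 0356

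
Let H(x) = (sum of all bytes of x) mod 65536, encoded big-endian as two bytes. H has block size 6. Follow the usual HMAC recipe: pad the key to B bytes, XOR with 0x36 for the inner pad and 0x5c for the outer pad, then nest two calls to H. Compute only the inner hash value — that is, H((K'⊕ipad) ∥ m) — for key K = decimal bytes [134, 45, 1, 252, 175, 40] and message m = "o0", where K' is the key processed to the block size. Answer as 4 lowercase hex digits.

0322

Key decimal bytes [134, 45, 1, 252, 175, 40] = 86 2d 01 fc af 28 is exactly B = 6 bytes: K' = 86 2d 01 fc af 28.
K' ⊕ ipad = b0 1b 37 ca 99 1e.
Inner input = b0 1b 37 ca 99 1e ∥ 6f 30.
Inner hash: sum = 176+27+55+202+153+30+111+48 = 802 → 03 22.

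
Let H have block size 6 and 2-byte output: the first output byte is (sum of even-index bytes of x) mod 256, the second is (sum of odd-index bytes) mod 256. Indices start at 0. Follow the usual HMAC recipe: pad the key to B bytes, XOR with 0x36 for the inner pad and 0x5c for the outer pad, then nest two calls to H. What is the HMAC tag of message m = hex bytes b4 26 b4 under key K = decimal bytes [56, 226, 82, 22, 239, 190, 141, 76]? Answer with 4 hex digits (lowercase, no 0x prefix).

16dc

Key decimal bytes [56, 226, 82, 22, 239, 190, 141, 76] = 38 e2 52 16 ef be 8d 4c is 8 bytes > B = 6, so hash it first: H(key) = 06 02, then zero-pad to 6 bytes: K' = 06 02 00 00 00 00.
K' ⊕ ipad = 30 34 36 36 36 36.  K' ⊕ opad = 5a 5e 5c 5c 5c 5c.
Inner input = (K'⊕ipad) ∥ m = 30 34 36 36 36 36 ∥ b4 26 b4.
Inner hash: even-index sum = 516 mod 256 = 4; odd-index sum = 198 mod 256 = 198 → 04 c6.
Outer input = (K'⊕opad) ∥ inner = 5a 5e 5c 5c 5c 5c ∥ 04 c6.
Outer hash (tag): even-index sum = 278 mod 256 = 22; odd-index sum = 476 mod 256 = 220 → 16 dc.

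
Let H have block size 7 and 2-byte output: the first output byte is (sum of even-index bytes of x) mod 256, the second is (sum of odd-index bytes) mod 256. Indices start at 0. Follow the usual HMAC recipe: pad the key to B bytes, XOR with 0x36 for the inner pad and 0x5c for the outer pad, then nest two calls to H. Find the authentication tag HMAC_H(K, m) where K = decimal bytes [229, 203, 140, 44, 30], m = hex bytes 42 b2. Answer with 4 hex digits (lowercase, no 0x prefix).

Key decimal bytes [229, 203, 140, 44, 30] = e5 cb 8c 2c 1e is 5 bytes ≤ B = 7; zero-pad to 7 bytes: K' = e5 cb 8c 2c 1e 00 00.
K' ⊕ ipad = d3 fd ba 1a 28 36 36.  K' ⊕ opad = b9 97 d0 70 42 5c 5c.
Inner input = (K'⊕ipad) ∥ m = d3 fd ba 1a 28 36 36 ∥ 42 b2.
Inner hash: even-index sum = 669 mod 256 = 157; odd-index sum = 399 mod 256 = 143 → 9d 8f.
Outer input = (K'⊕opad) ∥ inner = b9 97 d0 70 42 5c 5c ∥ 9d 8f.
Outer hash (tag): even-index sum = 694 mod 256 = 182; odd-index sum = 512 mod 256 = 0 → b6 00.

b600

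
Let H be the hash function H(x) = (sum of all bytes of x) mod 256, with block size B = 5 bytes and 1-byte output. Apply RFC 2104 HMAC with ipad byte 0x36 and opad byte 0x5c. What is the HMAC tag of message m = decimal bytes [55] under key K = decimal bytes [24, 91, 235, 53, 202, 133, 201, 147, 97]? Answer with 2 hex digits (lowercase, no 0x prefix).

Key decimal bytes [24, 91, 235, 53, 202, 133, 201, 147, 97] = 18 5b eb 35 ca 85 c9 93 61 is 9 bytes > B = 5, so hash it first: H(key) = 9f, then zero-pad to 5 bytes: K' = 9f 00 00 00 00.
K' ⊕ ipad = a9 36 36 36 36.  K' ⊕ opad = c3 5c 5c 5c 5c.
Inner input = (K'⊕ipad) ∥ m = a9 36 36 36 36 ∥ 37.
Inner hash: sum = 169+54+54+54+54+55 = 440; mod 256 = 184 → b8.
Outer input = (K'⊕opad) ∥ inner = c3 5c 5c 5c 5c ∥ b8.
Outer hash (tag): sum = 195+92+92+92+92+184 = 747; mod 256 = 235 → eb.

eb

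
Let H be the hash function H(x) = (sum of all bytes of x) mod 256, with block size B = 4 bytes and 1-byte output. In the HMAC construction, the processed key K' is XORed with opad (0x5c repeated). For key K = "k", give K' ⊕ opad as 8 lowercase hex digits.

Key "k" = 6b is 1 byte ≤ B = 4; zero-pad to 4 bytes: K' = 6b 00 00 00.
XOR each byte with 0x5c: 6b⊕5c=37, 00⊕5c=5c, 00⊕5c=5c, 00⊕5c=5c.

375c5c5c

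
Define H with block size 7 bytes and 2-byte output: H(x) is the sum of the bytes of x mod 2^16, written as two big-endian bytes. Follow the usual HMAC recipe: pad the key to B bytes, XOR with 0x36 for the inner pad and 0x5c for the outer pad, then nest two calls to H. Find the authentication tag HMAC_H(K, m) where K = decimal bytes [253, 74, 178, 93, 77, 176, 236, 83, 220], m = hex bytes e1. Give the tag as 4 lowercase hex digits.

Key decimal bytes [253, 74, 178, 93, 77, 176, 236, 83, 220] = fd 4a b2 5d 4d b0 ec 53 dc is 9 bytes > B = 7, so hash it first: H(key) = 05 6e, then zero-pad to 7 bytes: K' = 05 6e 00 00 00 00 00.
K' ⊕ ipad = 33 58 36 36 36 36 36.  K' ⊕ opad = 59 32 5c 5c 5c 5c 5c.
Inner input = (K'⊕ipad) ∥ m = 33 58 36 36 36 36 36 ∥ e1.
Inner hash: sum = 51+88+54+54+54+54+54+225 = 634 → 02 7a.
Outer input = (K'⊕opad) ∥ inner = 59 32 5c 5c 5c 5c 5c ∥ 02 7a.
Outer hash (tag): sum = 89+50+92+92+92+92+92+2+122 = 723 → 02 d3.

02d3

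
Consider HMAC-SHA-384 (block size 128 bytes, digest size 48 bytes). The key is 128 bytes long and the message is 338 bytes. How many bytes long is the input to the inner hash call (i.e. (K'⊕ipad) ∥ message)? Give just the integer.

466

Key is 128 ≤ 128 bytes, zero-padded: |K'| = 128.
Inner input = (K'⊕ipad) ∥ m → 128 + 338 = 466 bytes.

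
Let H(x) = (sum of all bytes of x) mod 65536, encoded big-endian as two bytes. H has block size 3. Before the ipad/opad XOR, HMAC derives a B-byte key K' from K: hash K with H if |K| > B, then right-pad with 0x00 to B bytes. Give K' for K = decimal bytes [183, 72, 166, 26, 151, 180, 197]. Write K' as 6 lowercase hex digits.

|K| = 7 > B = 3, so first hash the key.
H(K): sum = 183+72+166+26+151+180+197 = 975 → 03 cf.
Zero-pad H(K) = 03 cf to 3 bytes: K' = 03 cf 00.

03cf00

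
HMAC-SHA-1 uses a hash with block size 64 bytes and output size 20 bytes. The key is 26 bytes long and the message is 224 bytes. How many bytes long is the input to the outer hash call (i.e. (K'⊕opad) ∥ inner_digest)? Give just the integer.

84

Key is 26 ≤ 64 bytes, zero-padded: |K'| = 64.
Outer input = (K'⊕opad) ∥ H(inner) → 64 + 20 = 84 bytes.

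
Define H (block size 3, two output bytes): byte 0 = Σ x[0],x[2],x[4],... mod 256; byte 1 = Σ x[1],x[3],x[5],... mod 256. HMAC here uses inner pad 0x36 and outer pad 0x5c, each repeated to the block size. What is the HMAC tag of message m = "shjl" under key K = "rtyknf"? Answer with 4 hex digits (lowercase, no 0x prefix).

b192

Key "rtyknf" = 72 74 79 6b 6e 66 is 6 bytes > B = 3, so hash it first: H(key) = 59 45, then zero-pad to 3 bytes: K' = 59 45 00.
K' ⊕ ipad = 6f 73 36.  K' ⊕ opad = 05 19 5c.
Inner input = (K'⊕ipad) ∥ m = 6f 73 36 ∥ 73 68 6a 6c.
Inner hash: even-index sum = 377 mod 256 = 121; odd-index sum = 336 mod 256 = 80 → 79 50.
Outer input = (K'⊕opad) ∥ inner = 05 19 5c ∥ 79 50.
Outer hash (tag): even-index sum = 177 mod 256 = 177; odd-index sum = 146 mod 256 = 146 → b1 92.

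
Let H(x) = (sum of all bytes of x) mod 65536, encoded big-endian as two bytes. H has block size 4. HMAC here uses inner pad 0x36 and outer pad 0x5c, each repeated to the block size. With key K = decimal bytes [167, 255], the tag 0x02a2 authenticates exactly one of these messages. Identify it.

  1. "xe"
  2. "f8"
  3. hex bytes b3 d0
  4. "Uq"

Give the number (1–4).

Key decimal bytes [167, 255] = a7 ff is 2 bytes ≤ B = 4; zero-pad to 4 bytes: K' = a7 ff 00 00.
K' ⊕ ipad = 91 c9 36 36; K' ⊕ opad = fb a3 5c 5c.
m1: inner = H(91 c9 36 36 78 65) = 02 a3; tag = H(fb a3 5c 5c 02 a3) = 02fb
m2: inner = H(91 c9 36 36 66 38) = 02 64; tag = H(fb a3 5c 5c 02 64) = 02bc
m3: inner = H(91 c9 36 36 b3 d0) = 03 49; tag = H(fb a3 5c 5c 03 49) = 02a2 ← matches
m4: inner = H(91 c9 36 36 55 71) = 02 8c; tag = H(fb a3 5c 5c 02 8c) = 02e4

3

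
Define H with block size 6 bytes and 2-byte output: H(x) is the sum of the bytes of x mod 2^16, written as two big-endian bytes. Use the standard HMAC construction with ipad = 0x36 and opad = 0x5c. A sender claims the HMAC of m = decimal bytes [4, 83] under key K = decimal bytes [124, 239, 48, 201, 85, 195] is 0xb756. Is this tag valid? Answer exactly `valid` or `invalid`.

invalid

Key decimal bytes [124, 239, 48, 201, 85, 195] = 7c ef 30 c9 55 c3 is exactly B = 6 bytes: K' = 7c ef 30 c9 55 c3.
K' ⊕ ipad = 4a d9 06 ff 63 f5; K' ⊕ opad = 20 b3 6c 95 09 9f.
Inner hash: sum = 74+217+6+255+99+245+4+83 = 983 → 03 d7.
Outer hash (recomputed tag): sum = 32+179+108+149+9+159+3+215 = 854 → 03 56.
Recomputed tag = 0356; claimed = b756 → mismatch.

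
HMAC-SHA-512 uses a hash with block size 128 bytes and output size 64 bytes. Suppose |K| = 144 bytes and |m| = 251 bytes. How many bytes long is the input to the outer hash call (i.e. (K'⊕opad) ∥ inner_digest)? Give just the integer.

Key is 144 > 128 bytes, so it is hashed to 64 bytes then zero-padded to 128: |K'| = 128.
Outer input = (K'⊕opad) ∥ H(inner) → 128 + 64 = 192 bytes.

192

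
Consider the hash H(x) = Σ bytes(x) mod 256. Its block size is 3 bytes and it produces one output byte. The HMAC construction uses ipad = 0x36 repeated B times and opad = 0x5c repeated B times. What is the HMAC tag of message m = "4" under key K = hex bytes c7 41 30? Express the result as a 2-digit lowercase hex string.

Key hex bytes c7 41 30 is exactly B = 3 bytes: K' = c7 41 30.
K' ⊕ ipad = f1 77 06.  K' ⊕ opad = 9b 1d 6c.
Inner input = (K'⊕ipad) ∥ m = f1 77 06 ∥ 34.
Inner hash: sum = 241+119+6+52 = 418; mod 256 = 162 → a2.
Outer input = (K'⊕opad) ∥ inner = 9b 1d 6c ∥ a2.
Outer hash (tag): sum = 155+29+108+162 = 454; mod 256 = 198 → c6.

c6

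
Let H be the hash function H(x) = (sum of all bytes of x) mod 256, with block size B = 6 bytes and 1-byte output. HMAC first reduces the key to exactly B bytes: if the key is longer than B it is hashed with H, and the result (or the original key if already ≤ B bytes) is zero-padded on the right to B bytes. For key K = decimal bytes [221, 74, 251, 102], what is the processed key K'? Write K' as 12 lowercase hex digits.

Key decimal bytes [221, 74, 251, 102] = dd 4a fb 66 is 4 bytes ≤ B = 6; zero-pad to 6 bytes: K' = dd 4a fb 66 00 00.

dd4afb660000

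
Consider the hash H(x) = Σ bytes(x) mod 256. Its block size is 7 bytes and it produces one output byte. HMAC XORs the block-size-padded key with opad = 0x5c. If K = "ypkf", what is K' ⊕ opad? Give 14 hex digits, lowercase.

252c373a5c5c5c

Key "ypkf" = 79 70 6b 66 is 4 bytes ≤ B = 7; zero-pad to 7 bytes: K' = 79 70 6b 66 00 00 00.
XOR each byte with 0x5c: 79⊕5c=25, 70⊕5c=2c, 6b⊕5c=37, 66⊕5c=3a, 00⊕5c=5c, 00⊕5c=5c, 00⊕5c=5c.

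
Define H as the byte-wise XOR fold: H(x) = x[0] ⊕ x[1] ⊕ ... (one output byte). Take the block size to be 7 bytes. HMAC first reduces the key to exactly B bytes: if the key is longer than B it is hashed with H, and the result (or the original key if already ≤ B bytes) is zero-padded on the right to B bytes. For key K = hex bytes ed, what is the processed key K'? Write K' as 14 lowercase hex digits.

ed000000000000

Key hex bytes ed is 1 byte ≤ B = 7; zero-pad to 7 bytes: K' = ed 00 00 00 00 00 00.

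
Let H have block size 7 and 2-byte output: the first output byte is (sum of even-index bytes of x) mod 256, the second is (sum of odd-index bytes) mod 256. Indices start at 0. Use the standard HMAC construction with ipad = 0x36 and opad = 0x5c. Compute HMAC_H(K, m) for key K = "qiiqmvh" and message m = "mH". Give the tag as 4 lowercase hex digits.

1a33

Key "qiiqmvh" = 71 69 69 71 6d 76 68 is exactly B = 7 bytes: K' = 71 69 69 71 6d 76 68.
K' ⊕ ipad = 47 5f 5f 47 5b 40 5e.  K' ⊕ opad = 2d 35 35 2d 31 2a 34.
Inner input = (K'⊕ipad) ∥ m = 47 5f 5f 47 5b 40 5e ∥ 6d 48.
Inner hash: even-index sum = 423 mod 256 = 167; odd-index sum = 339 mod 256 = 83 → a7 53.
Outer input = (K'⊕opad) ∥ inner = 2d 35 35 2d 31 2a 34 ∥ a7 53.
Outer hash (tag): even-index sum = 282 mod 256 = 26; odd-index sum = 307 mod 256 = 51 → 1a 33.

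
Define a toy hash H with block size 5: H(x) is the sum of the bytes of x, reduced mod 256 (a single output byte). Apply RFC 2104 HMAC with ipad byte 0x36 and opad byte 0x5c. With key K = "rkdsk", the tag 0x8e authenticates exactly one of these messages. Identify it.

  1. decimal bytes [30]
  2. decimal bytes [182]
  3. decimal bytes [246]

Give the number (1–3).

3

Key "rkdsk" = 72 6b 64 73 6b is exactly B = 5 bytes: K' = 72 6b 64 73 6b.
K' ⊕ ipad = 44 5d 52 45 5d; K' ⊕ opad = 2e 37 38 2f 37.
m1: inner = H(44 5d 52 45 5d 1e) = b3; tag = H(2e 37 38 2f 37 b3) = b6
m2: inner = H(44 5d 52 45 5d b6) = 4b; tag = H(2e 37 38 2f 37 4b) = 4e
m3: inner = H(44 5d 52 45 5d f6) = 8b; tag = H(2e 37 38 2f 37 8b) = 8e ← matches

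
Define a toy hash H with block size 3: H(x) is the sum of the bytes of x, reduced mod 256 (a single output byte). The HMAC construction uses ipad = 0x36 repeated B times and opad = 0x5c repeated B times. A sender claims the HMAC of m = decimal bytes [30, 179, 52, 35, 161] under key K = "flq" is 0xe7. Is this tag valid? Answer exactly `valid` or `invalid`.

invalid

Key "flq" = 66 6c 71 is exactly B = 3 bytes: K' = 66 6c 71.
K' ⊕ ipad = 50 5a 47; K' ⊕ opad = 3a 30 2d.
Inner hash: sum = 80+90+71+30+179+52+35+161 = 698; mod 256 = 186 → ba.
Outer hash (recomputed tag): sum = 58+48+45+186 = 337; mod 256 = 81 → 51.
Recomputed tag = 51; claimed = e7 → mismatch.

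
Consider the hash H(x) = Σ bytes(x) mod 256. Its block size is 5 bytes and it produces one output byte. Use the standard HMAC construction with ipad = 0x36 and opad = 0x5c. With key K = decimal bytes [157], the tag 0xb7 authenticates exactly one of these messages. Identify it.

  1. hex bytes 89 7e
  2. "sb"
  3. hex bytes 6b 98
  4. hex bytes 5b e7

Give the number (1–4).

3

Key decimal bytes [157] = 9d is 1 byte ≤ B = 5; zero-pad to 5 bytes: K' = 9d 00 00 00 00.
K' ⊕ ipad = ab 36 36 36 36; K' ⊕ opad = c1 5c 5c 5c 5c.
m1: inner = H(ab 36 36 36 36 89 7e) = 8a; tag = H(c1 5c 5c 5c 5c 8a) = bb
m2: inner = H(ab 36 36 36 36 73 62) = 58; tag = H(c1 5c 5c 5c 5c 58) = 89
m3: inner = H(ab 36 36 36 36 6b 98) = 86; tag = H(c1 5c 5c 5c 5c 86) = b7 ← matches
m4: inner = H(ab 36 36 36 36 5b e7) = c5; tag = H(c1 5c 5c 5c 5c c5) = f6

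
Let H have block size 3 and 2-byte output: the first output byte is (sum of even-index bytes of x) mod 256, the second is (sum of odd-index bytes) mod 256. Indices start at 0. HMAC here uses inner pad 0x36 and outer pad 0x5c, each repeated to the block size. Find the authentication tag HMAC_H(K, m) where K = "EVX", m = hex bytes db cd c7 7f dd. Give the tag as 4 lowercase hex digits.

fc37

Key "EVX" = 45 56 58 is exactly B = 3 bytes: K' = 45 56 58.
K' ⊕ ipad = 73 60 6e.  K' ⊕ opad = 19 0a 04.
Inner input = (K'⊕ipad) ∥ m = 73 60 6e ∥ db cd c7 7f dd.
Inner hash: even-index sum = 557 mod 256 = 45; odd-index sum = 735 mod 256 = 223 → 2d df.
Outer input = (K'⊕opad) ∥ inner = 19 0a 04 ∥ 2d df.
Outer hash (tag): even-index sum = 252 mod 256 = 252; odd-index sum = 55 mod 256 = 55 → fc 37.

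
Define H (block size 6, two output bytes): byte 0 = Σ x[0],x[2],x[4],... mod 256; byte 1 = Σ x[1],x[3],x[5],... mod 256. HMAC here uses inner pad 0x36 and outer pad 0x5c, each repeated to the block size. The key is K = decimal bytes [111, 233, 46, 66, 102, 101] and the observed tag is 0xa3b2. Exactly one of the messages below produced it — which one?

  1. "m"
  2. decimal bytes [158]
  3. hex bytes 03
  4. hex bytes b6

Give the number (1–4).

Key decimal bytes [111, 233, 46, 66, 102, 101] = 6f e9 2e 42 66 65 is exactly B = 6 bytes: K' = 6f e9 2e 42 66 65.
K' ⊕ ipad = 59 df 18 74 50 53; K' ⊕ opad = 33 b5 72 1e 3a 39.
m1: inner = H(59 df 18 74 50 53 6d) = 2e a6; tag = H(33 b5 72 1e 3a 39 2e a6) = 0db2
m2: inner = H(59 df 18 74 50 53 9e) = 5f a6; tag = H(33 b5 72 1e 3a 39 5f a6) = 3eb2
m3: inner = H(59 df 18 74 50 53 03) = c4 a6; tag = H(33 b5 72 1e 3a 39 c4 a6) = a3b2 ← matches
m4: inner = H(59 df 18 74 50 53 b6) = 77 a6; tag = H(33 b5 72 1e 3a 39 77 a6) = 56b2

3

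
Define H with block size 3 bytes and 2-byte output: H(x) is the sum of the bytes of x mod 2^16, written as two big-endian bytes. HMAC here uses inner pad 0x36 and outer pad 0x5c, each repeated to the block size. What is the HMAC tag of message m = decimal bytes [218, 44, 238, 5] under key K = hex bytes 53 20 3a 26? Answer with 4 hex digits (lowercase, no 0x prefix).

0194

Key hex bytes 53 20 3a 26 is 4 bytes > B = 3, so hash it first: H(key) = 00 d3, then zero-pad to 3 bytes: K' = 00 d3 00.
K' ⊕ ipad = 36 e5 36.  K' ⊕ opad = 5c 8f 5c.
Inner input = (K'⊕ipad) ∥ m = 36 e5 36 ∥ da 2c ee 05.
Inner hash: sum = 54+229+54+218+44+238+5 = 842 → 03 4a.
Outer input = (K'⊕opad) ∥ inner = 5c 8f 5c ∥ 03 4a.
Outer hash (tag): sum = 92+143+92+3+74 = 404 → 01 94.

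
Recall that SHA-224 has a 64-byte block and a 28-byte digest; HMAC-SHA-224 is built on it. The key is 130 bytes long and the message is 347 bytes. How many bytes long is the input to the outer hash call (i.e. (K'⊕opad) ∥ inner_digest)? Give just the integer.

92

Key is 130 > 64 bytes, so it is hashed to 28 bytes then zero-padded to 64: |K'| = 64.
Outer input = (K'⊕opad) ∥ H(inner) → 64 + 28 = 92 bytes.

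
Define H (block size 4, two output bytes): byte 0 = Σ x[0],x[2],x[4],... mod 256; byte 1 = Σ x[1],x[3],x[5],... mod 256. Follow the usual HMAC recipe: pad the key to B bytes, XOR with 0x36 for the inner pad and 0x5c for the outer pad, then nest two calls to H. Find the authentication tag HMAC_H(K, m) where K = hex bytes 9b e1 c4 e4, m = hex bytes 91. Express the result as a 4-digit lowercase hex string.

Key hex bytes 9b e1 c4 e4 is exactly B = 4 bytes: K' = 9b e1 c4 e4.
K' ⊕ ipad = ad d7 f2 d2.  K' ⊕ opad = c7 bd 98 b8.
Inner input = (K'⊕ipad) ∥ m = ad d7 f2 d2 ∥ 91.
Inner hash: even-index sum = 560 mod 256 = 48; odd-index sum = 425 mod 256 = 169 → 30 a9.
Outer input = (K'⊕opad) ∥ inner = c7 bd 98 b8 ∥ 30 a9.
Outer hash (tag): even-index sum = 399 mod 256 = 143; odd-index sum = 542 mod 256 = 30 → 8f 1e.

8f1e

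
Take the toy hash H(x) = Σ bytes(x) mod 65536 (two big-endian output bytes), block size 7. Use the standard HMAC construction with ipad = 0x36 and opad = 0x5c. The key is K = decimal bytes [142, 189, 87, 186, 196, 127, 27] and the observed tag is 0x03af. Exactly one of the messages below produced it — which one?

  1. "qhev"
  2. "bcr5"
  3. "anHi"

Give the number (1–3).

2

Key decimal bytes [142, 189, 87, 186, 196, 127, 27] = 8e bd 57 ba c4 7f 1b is exactly B = 7 bytes: K' = 8e bd 57 ba c4 7f 1b.
K' ⊕ ipad = b8 8b 61 8c f2 49 2d; K' ⊕ opad = d2 e1 0b e6 98 23 47.
m1: inner = H(b8 8b 61 8c f2 49 2d 71 68 65 76) = 05 4c; tag = H(d2 e1 0b e6 98 23 47 05 4c) = 03f7
m2: inner = H(b8 8b 61 8c f2 49 2d 62 63 72 35) = 05 04; tag = H(d2 e1 0b e6 98 23 47 05 04) = 03af ← matches
m3: inner = H(b8 8b 61 8c f2 49 2d 61 6e 48 69) = 05 18; tag = H(d2 e1 0b e6 98 23 47 05 18) = 03c3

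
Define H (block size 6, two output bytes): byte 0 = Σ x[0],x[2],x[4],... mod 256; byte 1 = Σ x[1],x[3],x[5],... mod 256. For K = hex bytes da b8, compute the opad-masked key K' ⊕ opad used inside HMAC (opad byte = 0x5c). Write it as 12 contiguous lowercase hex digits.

86e45c5c5c5c

Key hex bytes da b8 is 2 bytes ≤ B = 6; zero-pad to 6 bytes: K' = da b8 00 00 00 00.
XOR each byte with 0x5c: da⊕5c=86, b8⊕5c=e4, 00⊕5c=5c, 00⊕5c=5c, 00⊕5c=5c, 00⊕5c=5c.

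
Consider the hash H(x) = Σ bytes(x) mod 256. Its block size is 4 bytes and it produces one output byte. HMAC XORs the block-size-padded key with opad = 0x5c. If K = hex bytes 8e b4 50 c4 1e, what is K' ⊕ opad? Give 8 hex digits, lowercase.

285c5c5c

Key hex bytes 8e b4 50 c4 1e is 5 bytes > B = 4, so hash it first: H(key) = 74, then zero-pad to 4 bytes: K' = 74 00 00 00.
XOR each byte with 0x5c: 74⊕5c=28, 00⊕5c=5c, 00⊕5c=5c, 00⊕5c=5c.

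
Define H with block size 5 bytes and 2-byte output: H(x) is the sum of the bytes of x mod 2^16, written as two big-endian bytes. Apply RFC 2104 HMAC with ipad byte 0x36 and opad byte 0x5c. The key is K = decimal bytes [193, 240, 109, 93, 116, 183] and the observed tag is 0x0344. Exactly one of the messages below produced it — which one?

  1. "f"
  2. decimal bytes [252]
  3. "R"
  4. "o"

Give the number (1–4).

4

Key decimal bytes [193, 240, 109, 93, 116, 183] = c1 f0 6d 5d 74 b7 is 6 bytes > B = 5, so hash it first: H(key) = 03 a6, then zero-pad to 5 bytes: K' = 03 a6 00 00 00.
K' ⊕ ipad = 35 90 36 36 36; K' ⊕ opad = 5f fa 5c 5c 5c.
m1: inner = H(35 90 36 36 36 66) = 01 cd; tag = H(5f fa 5c 5c 5c 01 cd) = 033b
m2: inner = H(35 90 36 36 36 fc) = 02 63; tag = H(5f fa 5c 5c 5c 02 63) = 02d2
m3: inner = H(35 90 36 36 36 52) = 01 b9; tag = H(5f fa 5c 5c 5c 01 b9) = 0327
m4: inner = H(35 90 36 36 36 6f) = 01 d6; tag = H(5f fa 5c 5c 5c 01 d6) = 0344 ← matches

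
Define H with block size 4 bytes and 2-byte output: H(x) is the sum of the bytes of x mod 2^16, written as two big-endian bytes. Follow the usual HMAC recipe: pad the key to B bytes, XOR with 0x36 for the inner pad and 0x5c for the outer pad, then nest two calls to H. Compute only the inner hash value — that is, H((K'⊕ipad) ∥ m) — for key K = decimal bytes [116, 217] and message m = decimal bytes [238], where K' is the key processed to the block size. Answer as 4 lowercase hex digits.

Key decimal bytes [116, 217] = 74 d9 is 2 bytes ≤ B = 4; zero-pad to 4 bytes: K' = 74 d9 00 00.
K' ⊕ ipad = 42 ef 36 36.
Inner input = 42 ef 36 36 ∥ ee.
Inner hash: sum = 66+239+54+54+238 = 651 → 02 8b.

028b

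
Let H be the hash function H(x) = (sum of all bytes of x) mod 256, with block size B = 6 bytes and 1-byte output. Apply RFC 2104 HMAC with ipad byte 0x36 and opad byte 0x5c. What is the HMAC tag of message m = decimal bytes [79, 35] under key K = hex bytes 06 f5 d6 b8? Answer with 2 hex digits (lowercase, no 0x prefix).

Key hex bytes 06 f5 d6 b8 is 4 bytes ≤ B = 6; zero-pad to 6 bytes: K' = 06 f5 d6 b8 00 00.
K' ⊕ ipad = 30 c3 e0 8e 36 36.  K' ⊕ opad = 5a a9 8a e4 5c 5c.
Inner input = (K'⊕ipad) ∥ m = 30 c3 e0 8e 36 36 ∥ 4f 23.
Inner hash: sum = 48+195+224+142+54+54+79+35 = 831; mod 256 = 63 → 3f.
Outer input = (K'⊕opad) ∥ inner = 5a a9 8a e4 5c 5c ∥ 3f.
Outer hash (tag): sum = 90+169+138+228+92+92+63 = 872; mod 256 = 104 → 68.

68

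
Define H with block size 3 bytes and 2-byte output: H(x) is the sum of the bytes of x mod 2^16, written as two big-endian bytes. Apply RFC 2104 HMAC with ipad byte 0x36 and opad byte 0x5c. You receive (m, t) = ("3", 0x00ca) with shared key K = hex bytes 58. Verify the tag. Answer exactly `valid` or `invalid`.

valid

Key hex bytes 58 is 1 byte ≤ B = 3; zero-pad to 3 bytes: K' = 58 00 00.
K' ⊕ ipad = 6e 36 36; K' ⊕ opad = 04 5c 5c.
Inner hash: sum = 110+54+54+51 = 269 → 01 0d.
Outer hash (recomputed tag): sum = 4+92+92+1+13 = 202 → 00 ca.
Recomputed tag = 00ca; claimed = 00ca → match.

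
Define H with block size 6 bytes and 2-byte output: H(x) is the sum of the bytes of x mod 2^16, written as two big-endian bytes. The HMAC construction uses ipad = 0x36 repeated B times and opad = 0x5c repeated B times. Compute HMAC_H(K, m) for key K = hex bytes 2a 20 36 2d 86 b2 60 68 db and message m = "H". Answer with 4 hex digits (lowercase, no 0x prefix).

Key hex bytes 2a 20 36 2d 86 b2 60 68 db is 9 bytes > B = 6, so hash it first: H(key) = 03 88, then zero-pad to 6 bytes: K' = 03 88 00 00 00 00.
K' ⊕ ipad = 35 be 36 36 36 36.  K' ⊕ opad = 5f d4 5c 5c 5c 5c.
Inner input = (K'⊕ipad) ∥ m = 35 be 36 36 36 36 ∥ 48.
Inner hash: sum = 53+190+54+54+54+54+72 = 531 → 02 13.
Outer input = (K'⊕opad) ∥ inner = 5f d4 5c 5c 5c 5c ∥ 02 13.
Outer hash (tag): sum = 95+212+92+92+92+92+2+19 = 696 → 02 b8.

02b8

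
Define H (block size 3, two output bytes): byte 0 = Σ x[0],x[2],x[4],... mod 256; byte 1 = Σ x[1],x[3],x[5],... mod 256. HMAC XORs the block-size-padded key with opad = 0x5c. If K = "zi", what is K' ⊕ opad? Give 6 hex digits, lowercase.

26355c

Key "zi" = 7a 69 is 2 bytes ≤ B = 3; zero-pad to 3 bytes: K' = 7a 69 00.
XOR each byte with 0x5c: 7a⊕5c=26, 69⊕5c=35, 00⊕5c=5c.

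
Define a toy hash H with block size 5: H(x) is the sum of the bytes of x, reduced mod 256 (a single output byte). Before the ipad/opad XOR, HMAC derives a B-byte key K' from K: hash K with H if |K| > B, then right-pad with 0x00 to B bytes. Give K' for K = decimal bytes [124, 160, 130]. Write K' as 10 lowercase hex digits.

7ca0820000

Key decimal bytes [124, 160, 130] = 7c a0 82 is 3 bytes ≤ B = 5; zero-pad to 5 bytes: K' = 7c a0 82 00 00.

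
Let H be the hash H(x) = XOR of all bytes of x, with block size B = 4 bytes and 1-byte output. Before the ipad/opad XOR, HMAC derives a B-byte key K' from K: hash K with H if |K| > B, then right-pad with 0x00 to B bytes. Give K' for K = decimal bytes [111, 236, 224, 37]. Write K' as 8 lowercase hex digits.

6fece025

Key decimal bytes [111, 236, 224, 37] = 6f ec e0 25 is exactly B = 4 bytes: K' = 6f ec e0 25.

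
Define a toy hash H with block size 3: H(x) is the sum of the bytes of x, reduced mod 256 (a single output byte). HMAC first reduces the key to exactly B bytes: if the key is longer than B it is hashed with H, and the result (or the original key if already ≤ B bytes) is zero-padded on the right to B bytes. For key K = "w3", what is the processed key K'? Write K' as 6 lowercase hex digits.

Key "w3" = 77 33 is 2 bytes ≤ B = 3; zero-pad to 3 bytes: K' = 77 33 00.

773300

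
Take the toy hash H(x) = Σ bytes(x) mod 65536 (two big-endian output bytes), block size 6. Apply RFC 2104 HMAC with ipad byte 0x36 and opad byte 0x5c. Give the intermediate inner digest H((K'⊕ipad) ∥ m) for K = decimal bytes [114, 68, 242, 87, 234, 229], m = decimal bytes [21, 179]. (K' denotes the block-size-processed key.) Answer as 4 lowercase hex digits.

0452

Key decimal bytes [114, 68, 242, 87, 234, 229] = 72 44 f2 57 ea e5 is exactly B = 6 bytes: K' = 72 44 f2 57 ea e5.
K' ⊕ ipad = 44 72 c4 61 dc d3.
Inner input = 44 72 c4 61 dc d3 ∥ 15 b3.
Inner hash: sum = 68+114+196+97+220+211+21+179 = 1106 → 04 52.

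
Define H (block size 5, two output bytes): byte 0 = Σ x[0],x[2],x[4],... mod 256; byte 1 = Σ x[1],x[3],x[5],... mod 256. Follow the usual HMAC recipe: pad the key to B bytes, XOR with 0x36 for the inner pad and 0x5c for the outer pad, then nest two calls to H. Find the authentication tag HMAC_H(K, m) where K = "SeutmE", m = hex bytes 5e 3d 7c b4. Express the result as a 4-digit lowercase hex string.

59fe

Key "SeutmE" = 53 65 75 74 6d 45 is 6 bytes > B = 5, so hash it first: H(key) = 35 1e, then zero-pad to 5 bytes: K' = 35 1e 00 00 00.
K' ⊕ ipad = 03 28 36 36 36.  K' ⊕ opad = 69 42 5c 5c 5c.
Inner input = (K'⊕ipad) ∥ m = 03 28 36 36 36 ∥ 5e 3d 7c b4.
Inner hash: even-index sum = 352 mod 256 = 96; odd-index sum = 312 mod 256 = 56 → 60 38.
Outer input = (K'⊕opad) ∥ inner = 69 42 5c 5c 5c ∥ 60 38.
Outer hash (tag): even-index sum = 345 mod 256 = 89; odd-index sum = 254 mod 256 = 254 → 59 fe.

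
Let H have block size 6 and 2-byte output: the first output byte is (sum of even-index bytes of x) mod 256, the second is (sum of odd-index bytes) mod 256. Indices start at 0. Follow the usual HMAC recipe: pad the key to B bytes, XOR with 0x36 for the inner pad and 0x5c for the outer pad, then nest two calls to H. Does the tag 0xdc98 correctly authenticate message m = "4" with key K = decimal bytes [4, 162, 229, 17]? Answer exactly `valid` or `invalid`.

valid

Key decimal bytes [4, 162, 229, 17] = 04 a2 e5 11 is 4 bytes ≤ B = 6; zero-pad to 6 bytes: K' = 04 a2 e5 11 00 00.
K' ⊕ ipad = 32 94 d3 27 36 36; K' ⊕ opad = 58 fe b9 4d 5c 5c.
Inner hash: even-index sum = 367 mod 256 = 111; odd-index sum = 241 mod 256 = 241 → 6f f1.
Outer hash (recomputed tag): even-index sum = 476 mod 256 = 220; odd-index sum = 664 mod 256 = 152 → dc 98.
Recomputed tag = dc98; claimed = dc98 → match.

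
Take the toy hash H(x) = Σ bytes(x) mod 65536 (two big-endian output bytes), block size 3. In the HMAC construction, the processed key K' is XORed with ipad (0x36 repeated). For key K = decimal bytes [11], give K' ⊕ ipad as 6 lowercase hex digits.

3d3636

Key decimal bytes [11] = 0b is 1 byte ≤ B = 3; zero-pad to 3 bytes: K' = 0b 00 00.
XOR each byte with 0x36: 0b⊕36=3d, 00⊕36=36, 00⊕36=36.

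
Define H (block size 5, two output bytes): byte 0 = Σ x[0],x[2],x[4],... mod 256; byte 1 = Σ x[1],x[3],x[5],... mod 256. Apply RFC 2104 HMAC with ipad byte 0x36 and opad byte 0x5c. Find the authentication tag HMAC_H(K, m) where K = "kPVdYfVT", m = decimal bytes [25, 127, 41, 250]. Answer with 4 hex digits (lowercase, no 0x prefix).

b4b9

Key "kPVdYfVT" = 6b 50 56 64 59 66 56 54 is 8 bytes > B = 5, so hash it first: H(key) = 70 6e, then zero-pad to 5 bytes: K' = 70 6e 00 00 00.
K' ⊕ ipad = 46 58 36 36 36.  K' ⊕ opad = 2c 32 5c 5c 5c.
Inner input = (K'⊕ipad) ∥ m = 46 58 36 36 36 ∥ 19 7f 29 fa.
Inner hash: even-index sum = 555 mod 256 = 43; odd-index sum = 208 mod 256 = 208 → 2b d0.
Outer input = (K'⊕opad) ∥ inner = 2c 32 5c 5c 5c ∥ 2b d0.
Outer hash (tag): even-index sum = 436 mod 256 = 180; odd-index sum = 185 mod 256 = 185 → b4 b9.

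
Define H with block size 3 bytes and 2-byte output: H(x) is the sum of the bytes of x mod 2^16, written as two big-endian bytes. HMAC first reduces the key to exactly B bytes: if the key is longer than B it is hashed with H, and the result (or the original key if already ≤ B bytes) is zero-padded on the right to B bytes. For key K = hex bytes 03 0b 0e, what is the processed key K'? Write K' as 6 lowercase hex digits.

030b0e

Key hex bytes 03 0b 0e is exactly B = 3 bytes: K' = 03 0b 0e.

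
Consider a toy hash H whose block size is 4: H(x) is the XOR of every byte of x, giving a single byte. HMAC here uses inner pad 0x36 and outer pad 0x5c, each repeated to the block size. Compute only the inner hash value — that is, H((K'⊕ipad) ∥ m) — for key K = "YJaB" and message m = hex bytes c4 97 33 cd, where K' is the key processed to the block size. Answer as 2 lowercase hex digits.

Key "YJaB" = 59 4a 61 42 is exactly B = 4 bytes: K' = 59 4a 61 42.
K' ⊕ ipad = 6f 7c 57 74.
Inner input = 6f 7c 57 74 ∥ c4 97 33 cd.
Inner hash: XOR 6f⊕7c⊕57⊕74⊕c4⊕97⊕33⊕cd = 9d.

9d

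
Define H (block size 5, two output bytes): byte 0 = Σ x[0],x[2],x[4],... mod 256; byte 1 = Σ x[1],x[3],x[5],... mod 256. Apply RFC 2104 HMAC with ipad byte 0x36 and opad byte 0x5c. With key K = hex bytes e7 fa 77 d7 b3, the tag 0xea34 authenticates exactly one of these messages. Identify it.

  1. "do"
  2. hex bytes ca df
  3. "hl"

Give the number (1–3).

Key hex bytes e7 fa 77 d7 b3 is exactly B = 5 bytes: K' = e7 fa 77 d7 b3.
K' ⊕ ipad = d1 cc 41 e1 85; K' ⊕ opad = bb a6 2b 8b ef.
m1: inner = H(d1 cc 41 e1 85 64 6f) = 06 11; tag = H(bb a6 2b 8b ef 06 11) = e637
m2: inner = H(d1 cc 41 e1 85 ca df) = 76 77; tag = H(bb a6 2b 8b ef 76 77) = 4ca7
m3: inner = H(d1 cc 41 e1 85 68 6c) = 03 15; tag = H(bb a6 2b 8b ef 03 15) = ea34 ← matches

3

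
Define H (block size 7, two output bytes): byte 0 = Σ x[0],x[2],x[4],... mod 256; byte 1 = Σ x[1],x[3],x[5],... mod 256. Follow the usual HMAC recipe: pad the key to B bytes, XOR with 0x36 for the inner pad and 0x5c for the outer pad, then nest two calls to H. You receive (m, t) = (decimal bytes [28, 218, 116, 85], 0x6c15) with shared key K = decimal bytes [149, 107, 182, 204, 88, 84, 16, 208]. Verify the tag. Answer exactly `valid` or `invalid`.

valid

Key decimal bytes [149, 107, 182, 204, 88, 84, 16, 208] = 95 6b b6 cc 58 54 10 d0 is 8 bytes > B = 7, so hash it first: H(key) = b3 5b, then zero-pad to 7 bytes: K' = b3 5b 00 00 00 00 00.
K' ⊕ ipad = 85 6d 36 36 36 36 36; K' ⊕ opad = ef 07 5c 5c 5c 5c 5c.
Inner hash: even-index sum = 598 mod 256 = 86; odd-index sum = 361 mod 256 = 105 → 56 69.
Outer hash (recomputed tag): even-index sum = 620 mod 256 = 108; odd-index sum = 277 mod 256 = 21 → 6c 15.
Recomputed tag = 6c15; claimed = 6c15 → match.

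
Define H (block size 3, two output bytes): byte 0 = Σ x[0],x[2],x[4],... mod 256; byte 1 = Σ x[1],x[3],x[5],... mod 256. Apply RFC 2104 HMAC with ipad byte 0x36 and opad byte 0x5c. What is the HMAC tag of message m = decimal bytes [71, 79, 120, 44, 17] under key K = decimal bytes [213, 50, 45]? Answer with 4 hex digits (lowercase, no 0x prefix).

cee7

Key decimal bytes [213, 50, 45] = d5 32 2d is exactly B = 3 bytes: K' = d5 32 2d.
K' ⊕ ipad = e3 04 1b.  K' ⊕ opad = 89 6e 71.
Inner input = (K'⊕ipad) ∥ m = e3 04 1b ∥ 47 4f 78 2c 11.
Inner hash: even-index sum = 377 mod 256 = 121; odd-index sum = 212 mod 256 = 212 → 79 d4.
Outer input = (K'⊕opad) ∥ inner = 89 6e 71 ∥ 79 d4.
Outer hash (tag): even-index sum = 462 mod 256 = 206; odd-index sum = 231 mod 256 = 231 → ce e7.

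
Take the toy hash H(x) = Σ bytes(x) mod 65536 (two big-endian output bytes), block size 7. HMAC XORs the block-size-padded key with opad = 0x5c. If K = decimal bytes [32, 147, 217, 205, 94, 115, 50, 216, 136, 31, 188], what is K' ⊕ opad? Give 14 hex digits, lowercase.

Key decimal bytes [32, 147, 217, 205, 94, 115, 50, 216, 136, 31, 188] = 20 93 d9 cd 5e 73 32 d8 88 1f bc is 11 bytes > B = 7, so hash it first: H(key) = 05 97, then zero-pad to 7 bytes: K' = 05 97 00 00 00 00 00.
XOR each byte with 0x5c: 05⊕5c=59, 97⊕5c=cb, 00⊕5c=5c, 00⊕5c=5c, 00⊕5c=5c, 00⊕5c=5c, 00⊕5c=5c.

59cb5c5c5c5c5c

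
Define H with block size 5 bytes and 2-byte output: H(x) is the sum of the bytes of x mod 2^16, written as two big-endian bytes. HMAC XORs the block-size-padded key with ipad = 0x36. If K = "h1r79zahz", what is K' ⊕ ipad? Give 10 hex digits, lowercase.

Key "h1r79zahz" = 68 31 72 37 39 7a 61 68 7a is 9 bytes > B = 5, so hash it first: H(key) = 03 38, then zero-pad to 5 bytes: K' = 03 38 00 00 00.
XOR each byte with 0x36: 03⊕36=35, 38⊕36=0e, 00⊕36=36, 00⊕36=36, 00⊕36=36.

350e363636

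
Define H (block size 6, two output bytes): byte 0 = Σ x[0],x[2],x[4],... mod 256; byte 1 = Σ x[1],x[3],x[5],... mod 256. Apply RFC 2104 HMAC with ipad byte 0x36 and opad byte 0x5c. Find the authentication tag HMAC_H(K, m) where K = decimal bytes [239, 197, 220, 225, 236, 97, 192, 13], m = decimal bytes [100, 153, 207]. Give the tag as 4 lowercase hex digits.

Key decimal bytes [239, 197, 220, 225, 236, 97, 192, 13] = ef c5 dc e1 ec 61 c0 0d is 8 bytes > B = 6, so hash it first: H(key) = 77 14, then zero-pad to 6 bytes: K' = 77 14 00 00 00 00.
K' ⊕ ipad = 41 22 36 36 36 36.  K' ⊕ opad = 2b 48 5c 5c 5c 5c.
Inner input = (K'⊕ipad) ∥ m = 41 22 36 36 36 36 ∥ 64 99 cf.
Inner hash: even-index sum = 480 mod 256 = 224; odd-index sum = 295 mod 256 = 39 → e0 27.
Outer input = (K'⊕opad) ∥ inner = 2b 48 5c 5c 5c 5c ∥ e0 27.
Outer hash (tag): even-index sum = 451 mod 256 = 195; odd-index sum = 295 mod 256 = 39 → c3 27.

c327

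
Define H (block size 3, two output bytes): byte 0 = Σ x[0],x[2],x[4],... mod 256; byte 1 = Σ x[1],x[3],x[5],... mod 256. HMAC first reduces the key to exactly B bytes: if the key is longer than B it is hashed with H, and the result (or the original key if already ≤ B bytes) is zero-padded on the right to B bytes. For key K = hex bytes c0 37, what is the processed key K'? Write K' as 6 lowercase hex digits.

c03700

Key hex bytes c0 37 is 2 bytes ≤ B = 3; zero-pad to 3 bytes: K' = c0 37 00.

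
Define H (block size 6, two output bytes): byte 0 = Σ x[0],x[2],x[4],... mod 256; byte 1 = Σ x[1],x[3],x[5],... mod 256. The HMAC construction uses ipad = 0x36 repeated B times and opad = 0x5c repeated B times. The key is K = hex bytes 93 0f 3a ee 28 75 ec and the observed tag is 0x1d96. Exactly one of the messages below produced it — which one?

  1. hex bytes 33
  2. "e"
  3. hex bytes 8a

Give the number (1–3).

Key hex bytes 93 0f 3a ee 28 75 ec is 7 bytes > B = 6, so hash it first: H(key) = e1 72, then zero-pad to 6 bytes: K' = e1 72 00 00 00 00.
K' ⊕ ipad = d7 44 36 36 36 36; K' ⊕ opad = bd 2e 5c 5c 5c 5c.
m1: inner = H(d7 44 36 36 36 36 33) = 76 b0; tag = H(bd 2e 5c 5c 5c 5c 76 b0) = eb96
m2: inner = H(d7 44 36 36 36 36 65) = a8 b0; tag = H(bd 2e 5c 5c 5c 5c a8 b0) = 1d96 ← matches
m3: inner = H(d7 44 36 36 36 36 8a) = cd b0; tag = H(bd 2e 5c 5c 5c 5c cd b0) = 4296

2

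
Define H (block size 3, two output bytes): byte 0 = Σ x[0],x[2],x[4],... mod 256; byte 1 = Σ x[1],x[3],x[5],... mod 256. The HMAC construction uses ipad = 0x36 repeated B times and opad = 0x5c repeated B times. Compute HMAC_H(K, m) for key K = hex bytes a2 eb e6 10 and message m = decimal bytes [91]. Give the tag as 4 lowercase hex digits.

589b

Key hex bytes a2 eb e6 10 is 4 bytes > B = 3, so hash it first: H(key) = 88 fb, then zero-pad to 3 bytes: K' = 88 fb 00.
K' ⊕ ipad = be cd 36.  K' ⊕ opad = d4 a7 5c.
Inner input = (K'⊕ipad) ∥ m = be cd 36 ∥ 5b.
Inner hash: even-index sum = 244 mod 256 = 244; odd-index sum = 296 mod 256 = 40 → f4 28.
Outer input = (K'⊕opad) ∥ inner = d4 a7 5c ∥ f4 28.
Outer hash (tag): even-index sum = 344 mod 256 = 88; odd-index sum = 411 mod 256 = 155 → 58 9b.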